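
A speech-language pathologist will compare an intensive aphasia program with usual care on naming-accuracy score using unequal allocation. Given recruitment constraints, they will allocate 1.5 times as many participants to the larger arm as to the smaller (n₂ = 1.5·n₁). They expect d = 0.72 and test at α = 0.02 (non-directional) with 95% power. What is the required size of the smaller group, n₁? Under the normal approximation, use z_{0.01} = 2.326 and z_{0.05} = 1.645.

With allocation ratio k = n₂/n₁ = 1.5, Var(x̄₁−x̄₂) = σ²(1/n₁ + 1/(k·n₁)) = σ²·(k+1)/(k·n₁).
So n₁ = (1 + 1/k)·((z_{α/2} + z_β)/d)² = 1.667 × (3.971/0.72)².
n₁ = 1.667 × 30.42 = 50.7.
Round up: n₁ = 51, giving n₂ = ⌈1.5 × 51⌉ = ⌈76.5⌉ = 77.

n₁ = 51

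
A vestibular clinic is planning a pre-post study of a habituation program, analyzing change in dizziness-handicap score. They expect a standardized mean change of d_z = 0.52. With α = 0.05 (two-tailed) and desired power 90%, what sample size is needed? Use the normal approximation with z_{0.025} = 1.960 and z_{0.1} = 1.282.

For a paired (one-sample on differences) test: n = ((z_{α/2} + z_β) / d)².
z_{α/2} + z_β = 1.960 + 1.282 = 3.242.
n = (3.242 / 0.52)² = 6.235² = 38.87.
Round up.

n = 39 pairs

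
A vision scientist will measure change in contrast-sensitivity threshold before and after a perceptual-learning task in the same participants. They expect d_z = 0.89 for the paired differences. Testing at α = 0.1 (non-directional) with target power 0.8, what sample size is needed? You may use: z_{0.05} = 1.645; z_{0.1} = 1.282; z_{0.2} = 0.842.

n = 8 pairs

For a paired (one-sample on differences) test: n = ((z_{α/2} + z_β) / d)².
z_{α/2} + z_β = 1.645 + 0.842 = 2.487.
n = (2.487 / 0.89)² = 2.794² = 7.81.
Round up.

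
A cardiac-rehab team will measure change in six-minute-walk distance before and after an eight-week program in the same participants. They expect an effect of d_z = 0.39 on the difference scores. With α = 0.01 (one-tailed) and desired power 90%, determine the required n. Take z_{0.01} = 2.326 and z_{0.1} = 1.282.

For a paired (one-sample on differences) test: n = ((z_{α} + z_β) / d)².
z_{α} + z_β = 2.326 + 1.282 = 3.608.
n = (3.608 / 0.39)² = 9.251² = 85.59.
Round up.

n = 86 pairs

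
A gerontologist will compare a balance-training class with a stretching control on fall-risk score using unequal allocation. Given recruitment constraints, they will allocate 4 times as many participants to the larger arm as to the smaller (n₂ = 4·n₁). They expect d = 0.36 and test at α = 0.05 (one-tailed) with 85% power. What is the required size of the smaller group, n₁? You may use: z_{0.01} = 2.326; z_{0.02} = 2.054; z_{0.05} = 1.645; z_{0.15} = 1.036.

n₁ = 70

With allocation ratio k = n₂/n₁ = 4, Var(x̄₁−x̄₂) = σ²(1/n₁ + 1/(k·n₁)) = σ²·(k+1)/(k·n₁).
So n₁ = (1 + 1/k)·((z_{α} + z_β)/d)² = 1.250 × (2.681/0.36)².
n₁ = 1.250 × 55.46 = 69.3.
Round up: n₁ = 70, giving n₂ = 4 × 70 = 280.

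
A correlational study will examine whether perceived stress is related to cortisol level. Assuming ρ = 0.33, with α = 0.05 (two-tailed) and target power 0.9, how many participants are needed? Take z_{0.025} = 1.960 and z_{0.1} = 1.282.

Fisher's z: C = ½·ln((1+r)/(1−r)) = ½·ln(1.9851) = 0.3428.
n = ((z_{α/2} + z_β)/C)² + 3.
(1.960 + 1.282) / 0.3428 = 3.242 / 0.3428 = 9.457.
n = 9.457² + 3 = 89.44 + 3 = 92.4.
Round up.

n = 93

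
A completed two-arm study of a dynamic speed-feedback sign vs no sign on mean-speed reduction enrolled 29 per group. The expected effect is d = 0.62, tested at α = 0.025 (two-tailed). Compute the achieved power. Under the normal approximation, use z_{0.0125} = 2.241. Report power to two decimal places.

power ≈ 0.55

For two equal groups, power = Φ(d·√(n/2) − z_{α/2}).
d·√(n/2) = 0.62 × √(29/2) = 0.62 × 3.808 = 2.361.
z_β = 2.361 − 2.241 = 0.120.
Power = Φ(0.120) = 0.548.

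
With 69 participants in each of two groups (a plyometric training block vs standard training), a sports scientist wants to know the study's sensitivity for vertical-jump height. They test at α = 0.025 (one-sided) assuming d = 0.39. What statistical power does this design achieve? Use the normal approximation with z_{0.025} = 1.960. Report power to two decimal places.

power ≈ 0.63

For two equal groups, power = Φ(d·√(n/2) − z_{α}).
d·√(n/2) = 0.39 × √(69/2) = 0.39 × 5.874 = 2.291.
z_β = 2.291 − 1.960 = 0.331.
Power = Φ(0.331) = 0.630.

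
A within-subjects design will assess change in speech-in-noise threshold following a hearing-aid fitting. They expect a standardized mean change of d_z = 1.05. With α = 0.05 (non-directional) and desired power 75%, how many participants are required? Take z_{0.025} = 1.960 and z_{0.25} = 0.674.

n = 7 pairs

For a paired (one-sample on differences) test: n = ((z_{α/2} + z_β) / d)².
z_{α/2} + z_β = 1.960 + 0.674 = 2.634.
n = (2.634 / 1.05)² = 2.509² = 6.29.
Round up.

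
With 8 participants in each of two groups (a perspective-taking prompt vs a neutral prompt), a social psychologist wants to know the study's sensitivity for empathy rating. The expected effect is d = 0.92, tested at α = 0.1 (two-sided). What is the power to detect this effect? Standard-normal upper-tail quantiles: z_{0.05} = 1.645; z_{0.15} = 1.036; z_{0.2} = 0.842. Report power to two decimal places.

For two equal groups, power = Φ(d·√(n/2) − z_{α/2}).
d·√(n/2) = 0.92 × √(8/2) = 0.92 × 2.000 = 1.840.
z_β = 1.840 − 1.645 = 0.195.
Power = Φ(0.195) = 0.577.

power ≈ 0.58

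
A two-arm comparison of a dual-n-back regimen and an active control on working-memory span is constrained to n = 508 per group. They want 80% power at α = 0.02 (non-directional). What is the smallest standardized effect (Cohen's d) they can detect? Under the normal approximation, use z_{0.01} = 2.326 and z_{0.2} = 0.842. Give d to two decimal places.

d_min ≈ 0.20

For two independent groups of n = 508 each: d_min = (z_{α/2} + z_β)·√(2/n).
z-sum = 2.326 + 0.842 = 3.168.
d_min = 3.168 × √(2/508) = 3.168 × 0.0627 = 0.199.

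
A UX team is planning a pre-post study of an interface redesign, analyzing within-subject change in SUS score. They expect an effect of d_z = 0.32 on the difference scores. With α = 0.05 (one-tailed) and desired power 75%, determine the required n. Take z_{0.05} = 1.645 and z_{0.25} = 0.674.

For a paired (one-sample on differences) test: n = ((z_{α} + z_β) / d)².
z_{α} + z_β = 1.645 + 0.674 = 2.319.
n = (2.319 / 0.32)² = 7.247² = 52.52.
Round up.

n = 53 pairs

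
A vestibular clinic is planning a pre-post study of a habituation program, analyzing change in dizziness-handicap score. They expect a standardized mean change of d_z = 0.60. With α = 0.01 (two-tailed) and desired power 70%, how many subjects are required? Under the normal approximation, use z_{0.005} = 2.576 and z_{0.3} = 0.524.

For a paired (one-sample on differences) test: n = ((z_{α/2} + z_β) / d)².
z_{α/2} + z_β = 2.576 + 0.524 = 3.100.
n = (3.100 / 0.60)² = 5.167² = 26.69.
Round up.

n = 27 pairs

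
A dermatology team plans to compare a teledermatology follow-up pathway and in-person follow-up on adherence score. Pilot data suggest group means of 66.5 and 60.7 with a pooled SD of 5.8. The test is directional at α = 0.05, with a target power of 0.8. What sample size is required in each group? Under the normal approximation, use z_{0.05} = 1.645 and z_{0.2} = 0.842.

Cohen's d = |M₁ − M₂| / SD_pooled = |66.5 − 60.7| / 5.8 = 5.8 / 5.8 = 1.000.
For two independent groups with equal n: n = 2·((z_{α} + z_β) / d)².
z_{α} + z_β = 1.645 + 0.842 = 2.487.
n = 2 × (2.487 / 1.000)² = 2 × 2.487² = 2 × 6.19 = 12.4.
Round up to the next whole participant.

n = 13 per group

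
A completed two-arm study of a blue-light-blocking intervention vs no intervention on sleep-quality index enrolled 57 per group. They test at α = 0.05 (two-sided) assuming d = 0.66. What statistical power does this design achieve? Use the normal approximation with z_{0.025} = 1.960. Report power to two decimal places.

power ≈ 0.94

For two equal groups, power = Φ(d·√(n/2) − z_{α/2}).
d·√(n/2) = 0.66 × √(57/2) = 0.66 × 5.339 = 3.523.
z_β = 3.523 − 1.960 = 1.563.
Power = Φ(1.563) = 0.941.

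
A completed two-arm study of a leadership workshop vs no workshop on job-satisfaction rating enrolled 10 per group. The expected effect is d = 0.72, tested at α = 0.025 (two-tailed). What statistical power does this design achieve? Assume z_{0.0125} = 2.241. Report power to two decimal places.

For two equal groups, power = Φ(d·√(n/2) − z_{α/2}).
d·√(n/2) = 0.72 × √(10/2) = 0.72 × 2.236 = 1.610.
z_β = 1.610 − 2.241 = -0.631.
Power = Φ(-0.631) = 0.264.

power ≈ 0.26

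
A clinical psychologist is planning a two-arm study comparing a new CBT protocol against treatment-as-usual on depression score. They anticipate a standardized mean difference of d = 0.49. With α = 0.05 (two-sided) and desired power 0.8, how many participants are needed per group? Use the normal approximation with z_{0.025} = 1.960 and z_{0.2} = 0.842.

For two independent groups with equal n: n = 2·((z_{α/2} + z_β) / d)².
z_{α/2} + z_β = 1.960 + 0.842 = 2.802.
n = 2 × (2.802 / 0.49)² = 2 × 5.718² = 2 × 32.70 = 65.4.
Round up to the next whole participant.

n = 66 per group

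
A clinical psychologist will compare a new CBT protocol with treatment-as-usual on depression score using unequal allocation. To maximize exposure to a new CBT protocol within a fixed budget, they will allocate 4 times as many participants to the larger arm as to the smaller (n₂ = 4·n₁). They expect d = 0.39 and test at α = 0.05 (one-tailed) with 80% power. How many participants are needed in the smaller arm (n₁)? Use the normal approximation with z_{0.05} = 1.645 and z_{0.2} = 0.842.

n₁ = 51

With allocation ratio k = n₂/n₁ = 4, Var(x̄₁−x̄₂) = σ²(1/n₁ + 1/(k·n₁)) = σ²·(k+1)/(k·n₁).
So n₁ = (1 + 1/k)·((z_{α} + z_β)/d)² = 1.250 × (2.487/0.39)².
n₁ = 1.250 × 40.67 = 50.8.
Round up: n₁ = 51, giving n₂ = 4 × 51 = 204.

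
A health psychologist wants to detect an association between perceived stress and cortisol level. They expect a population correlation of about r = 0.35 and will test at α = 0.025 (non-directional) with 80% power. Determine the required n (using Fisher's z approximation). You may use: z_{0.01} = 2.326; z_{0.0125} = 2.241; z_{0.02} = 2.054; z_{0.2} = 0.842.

n = 75

Fisher's z: C = ½·ln((1+r)/(1−r)) = ½·ln(2.0769) = 0.3654.
n = ((z_{α/2} + z_β)/C)² + 3.
(2.241 + 0.842) / 0.3654 = 3.083 / 0.3654 = 8.437.
n = 8.437² + 3 = 71.19 + 3 = 74.2.
Round up.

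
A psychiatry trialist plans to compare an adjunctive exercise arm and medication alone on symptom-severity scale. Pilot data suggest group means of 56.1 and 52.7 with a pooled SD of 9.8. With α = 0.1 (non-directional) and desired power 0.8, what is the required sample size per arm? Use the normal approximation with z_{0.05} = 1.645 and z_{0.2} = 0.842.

n = 103 per group

Cohen's d = |M₁ − M₂| / SD_pooled = |56.1 − 52.7| / 9.8 = 3.4 / 9.8 = 0.347.
For two independent groups with equal n: n = 2·((z_{α/2} + z_β) / d)².
z_{α/2} + z_β = 1.645 + 0.842 = 2.487.
n = 2 × (2.487 / 0.347)² = 2 × 7.167² = 2 × 51.37 = 102.7.
Round up to the next whole participant.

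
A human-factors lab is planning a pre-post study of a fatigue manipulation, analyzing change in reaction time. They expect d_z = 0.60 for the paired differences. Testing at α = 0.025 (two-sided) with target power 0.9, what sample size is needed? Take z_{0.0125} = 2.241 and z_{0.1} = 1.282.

n = 35 pairs

For a paired (one-sample on differences) test: n = ((z_{α/2} + z_β) / d)².
z_{α/2} + z_β = 2.241 + 1.282 = 3.523.
n = (3.523 / 0.60)² = 5.872² = 34.48.
Round up.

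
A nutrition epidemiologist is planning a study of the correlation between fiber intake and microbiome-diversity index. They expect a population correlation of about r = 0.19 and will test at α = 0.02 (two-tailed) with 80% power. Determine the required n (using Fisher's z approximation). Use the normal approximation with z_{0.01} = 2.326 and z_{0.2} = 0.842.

n = 275

Fisher's z: C = ½·ln((1+r)/(1−r)) = ½·ln(1.4691) = 0.1923.
n = ((z_{α/2} + z_β)/C)² + 3.
(2.326 + 0.842) / 0.1923 = 3.168 / 0.1923 = 16.474.
n = 16.474² + 3 = 271.40 + 3 = 274.4.
Round up.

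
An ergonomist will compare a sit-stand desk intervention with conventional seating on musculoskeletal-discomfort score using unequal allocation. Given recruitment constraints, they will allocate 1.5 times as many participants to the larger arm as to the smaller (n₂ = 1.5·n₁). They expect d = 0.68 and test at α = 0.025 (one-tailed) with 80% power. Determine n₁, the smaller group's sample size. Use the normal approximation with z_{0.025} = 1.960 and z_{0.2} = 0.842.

n₁ = 29

With allocation ratio k = n₂/n₁ = 1.5, Var(x̄₁−x̄₂) = σ²(1/n₁ + 1/(k·n₁)) = σ²·(k+1)/(k·n₁).
So n₁ = (1 + 1/k)·((z_{α} + z_β)/d)² = 1.667 × (2.802/0.68)².
n₁ = 1.667 × 16.98 = 28.3.
Round up: n₁ = 29, giving n₂ = ⌈1.5 × 29⌉ = ⌈43.5⌉ = 44.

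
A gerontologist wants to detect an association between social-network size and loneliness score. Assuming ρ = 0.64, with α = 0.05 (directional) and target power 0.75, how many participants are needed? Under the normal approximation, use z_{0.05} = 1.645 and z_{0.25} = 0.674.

Fisher's z: C = ½·ln((1+r)/(1−r)) = ½·ln(4.5556) = 0.7582.
n = ((z_{α} + z_β)/C)² + 3.
(1.645 + 0.674) / 0.7582 = 2.319 / 0.7582 = 3.059.
n = 3.059² + 3 = 9.35 + 3 = 12.4.
Round up.

n = 13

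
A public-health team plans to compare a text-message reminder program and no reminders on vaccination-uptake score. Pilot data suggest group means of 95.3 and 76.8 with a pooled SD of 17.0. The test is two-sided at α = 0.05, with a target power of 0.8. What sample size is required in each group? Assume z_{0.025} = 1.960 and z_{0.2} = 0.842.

Cohen's d = |M₁ − M₂| / SD_pooled = |95.3 − 76.8| / 17.0 = 18.5 / 17.0 = 1.088.
For two independent groups with equal n: n = 2·((z_{α/2} + z_β) / d)².
z_{α/2} + z_β = 1.960 + 0.842 = 2.802.
n = 2 × (2.802 / 1.088)² = 2 × 2.575² = 2 × 6.63 = 13.3.
Round up to the next whole participant.

n = 14 per group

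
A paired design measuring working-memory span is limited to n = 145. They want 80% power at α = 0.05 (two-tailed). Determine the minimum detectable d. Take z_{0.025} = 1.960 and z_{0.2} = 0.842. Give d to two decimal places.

d_min ≈ 0.23

For a single sample (or paired design) of n = 145: d_min = (z_{α/2} + z_β)/√n.
z-sum = 1.960 + 0.842 = 2.802.
d_min = 2.802 / √145 = 2.802 / 12.042 = 0.233.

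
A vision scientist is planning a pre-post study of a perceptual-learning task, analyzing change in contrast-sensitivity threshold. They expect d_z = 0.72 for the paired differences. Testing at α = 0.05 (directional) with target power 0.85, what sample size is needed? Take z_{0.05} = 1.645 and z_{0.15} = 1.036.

n = 14 pairs

For a paired (one-sample on differences) test: n = ((z_{α} + z_β) / d)².
z_{α} + z_β = 1.645 + 1.036 = 2.681.
n = (2.681 / 0.72)² = 3.724² = 13.87.
Round up.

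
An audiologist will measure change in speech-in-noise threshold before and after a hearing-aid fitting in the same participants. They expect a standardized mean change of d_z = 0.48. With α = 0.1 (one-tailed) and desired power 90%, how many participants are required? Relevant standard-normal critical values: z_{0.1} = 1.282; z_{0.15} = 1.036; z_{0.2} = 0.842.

n = 29 pairs

For a paired (one-sample on differences) test: n = ((z_{α} + z_β) / d)².
z_{α} + z_β = 1.282 + 1.282 = 2.564.
n = (2.564 / 0.48)² = 5.342² = 28.53.
Round up.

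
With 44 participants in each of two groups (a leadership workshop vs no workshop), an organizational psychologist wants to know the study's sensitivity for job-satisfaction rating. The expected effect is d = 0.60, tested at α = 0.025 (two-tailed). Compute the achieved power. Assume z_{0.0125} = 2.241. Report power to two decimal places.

power ≈ 0.72

For two equal groups, power = Φ(d·√(n/2) − z_{α/2}).
d·√(n/2) = 0.60 × √(44/2) = 0.60 × 4.690 = 2.814.
z_β = 2.814 − 2.241 = 0.573.
Power = Φ(0.573) = 0.717.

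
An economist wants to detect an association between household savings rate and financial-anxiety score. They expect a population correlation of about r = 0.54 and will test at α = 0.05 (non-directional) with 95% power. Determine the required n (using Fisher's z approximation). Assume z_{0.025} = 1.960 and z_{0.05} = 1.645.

n = 39

Fisher's z: C = ½·ln((1+r)/(1−r)) = ½·ln(3.3478) = 0.6042.
n = ((z_{α/2} + z_β)/C)² + 3.
(1.960 + 1.645) / 0.6042 = 3.605 / 0.6042 = 5.967.
n = 5.967² + 3 = 35.60 + 3 = 38.6.
Round up.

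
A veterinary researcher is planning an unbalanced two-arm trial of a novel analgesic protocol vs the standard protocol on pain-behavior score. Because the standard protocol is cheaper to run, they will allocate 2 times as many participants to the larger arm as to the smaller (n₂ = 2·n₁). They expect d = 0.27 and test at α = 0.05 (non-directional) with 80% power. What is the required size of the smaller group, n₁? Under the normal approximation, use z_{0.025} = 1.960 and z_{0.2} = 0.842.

n₁ = 162

With allocation ratio k = n₂/n₁ = 2, Var(x̄₁−x̄₂) = σ²(1/n₁ + 1/(k·n₁)) = σ²·(k+1)/(k·n₁).
So n₁ = (1 + 1/k)·((z_{α/2} + z_β)/d)² = 1.500 × (2.802/0.27)².
n₁ = 1.500 × 107.70 = 161.5.
Round up: n₁ = 162, giving n₂ = 2 × 162 = 324.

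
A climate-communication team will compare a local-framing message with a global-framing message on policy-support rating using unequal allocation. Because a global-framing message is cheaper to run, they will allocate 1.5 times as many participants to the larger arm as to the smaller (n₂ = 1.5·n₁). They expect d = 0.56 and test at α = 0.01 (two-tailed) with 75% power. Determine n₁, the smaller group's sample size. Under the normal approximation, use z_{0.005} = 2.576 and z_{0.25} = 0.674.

With allocation ratio k = n₂/n₁ = 1.5, Var(x̄₁−x̄₂) = σ²(1/n₁ + 1/(k·n₁)) = σ²·(k+1)/(k·n₁).
So n₁ = (1 + 1/k)·((z_{α/2} + z_β)/d)² = 1.667 × (3.250/0.56)².
n₁ = 1.667 × 33.68 = 56.1.
Round up: n₁ = 57, giving n₂ = ⌈1.5 × 57⌉ = ⌈85.5⌉ = 86.

n₁ = 57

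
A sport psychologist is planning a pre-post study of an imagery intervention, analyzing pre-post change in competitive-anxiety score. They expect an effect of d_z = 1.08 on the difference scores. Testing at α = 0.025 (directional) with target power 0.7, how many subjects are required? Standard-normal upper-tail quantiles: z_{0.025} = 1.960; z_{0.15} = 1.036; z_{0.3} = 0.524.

n = 6 pairs

For a paired (one-sample on differences) test: n = ((z_{α} + z_β) / d)².
z_{α} + z_β = 1.960 + 0.524 = 2.484.
n = (2.484 / 1.08)² = 2.300² = 5.29.
Round up.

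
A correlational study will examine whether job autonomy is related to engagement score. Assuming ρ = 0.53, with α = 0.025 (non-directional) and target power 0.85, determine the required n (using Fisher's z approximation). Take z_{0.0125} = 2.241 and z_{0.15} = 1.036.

n = 34

Fisher's z: C = ½·ln((1+r)/(1−r)) = ½·ln(3.2553) = 0.5901.
n = ((z_{α/2} + z_β)/C)² + 3.
(2.241 + 1.036) / 0.5901 = 3.277 / 0.5901 = 5.553.
n = 5.553² + 3 = 30.84 + 3 = 33.8.
Round up.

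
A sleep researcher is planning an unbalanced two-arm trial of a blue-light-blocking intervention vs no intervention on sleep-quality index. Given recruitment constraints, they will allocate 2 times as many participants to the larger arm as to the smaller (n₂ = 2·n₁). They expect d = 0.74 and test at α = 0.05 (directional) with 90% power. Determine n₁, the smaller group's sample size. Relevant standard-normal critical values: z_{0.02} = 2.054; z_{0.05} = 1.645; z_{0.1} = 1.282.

n₁ = 24

With allocation ratio k = n₂/n₁ = 2, Var(x̄₁−x̄₂) = σ²(1/n₁ + 1/(k·n₁)) = σ²·(k+1)/(k·n₁).
So n₁ = (1 + 1/k)·((z_{α} + z_β)/d)² = 1.500 × (2.927/0.74)².
n₁ = 1.500 × 15.65 = 23.5.
Round up: n₁ = 24, giving n₂ = 2 × 24 = 48.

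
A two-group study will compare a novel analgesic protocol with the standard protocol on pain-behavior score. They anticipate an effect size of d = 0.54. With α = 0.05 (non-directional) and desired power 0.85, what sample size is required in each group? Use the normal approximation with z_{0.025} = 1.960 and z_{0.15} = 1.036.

For two independent groups with equal n: n = 2·((z_{α/2} + z_β) / d)².
z_{α/2} + z_β = 1.960 + 1.036 = 2.996.
n = 2 × (2.996 / 0.54)² = 2 × 5.548² = 2 × 30.78 = 61.6.
Round up to the next whole participant.

n = 62 per group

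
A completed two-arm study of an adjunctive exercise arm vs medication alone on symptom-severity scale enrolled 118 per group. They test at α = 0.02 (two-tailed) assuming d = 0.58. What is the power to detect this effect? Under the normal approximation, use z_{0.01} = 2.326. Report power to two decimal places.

For two equal groups, power = Φ(d·√(n/2) − z_{α/2}).
d·√(n/2) = 0.58 × √(118/2) = 0.58 × 7.681 = 4.455.
z_β = 4.455 − 2.326 = 2.129.
Power = Φ(2.129) = 0.983.

power ≈ 0.98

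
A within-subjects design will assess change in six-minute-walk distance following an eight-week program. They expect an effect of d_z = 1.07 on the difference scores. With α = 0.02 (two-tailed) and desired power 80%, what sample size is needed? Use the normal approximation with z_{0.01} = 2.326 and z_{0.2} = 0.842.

For a paired (one-sample on differences) test: n = ((z_{α/2} + z_β) / d)².
z_{α/2} + z_β = 2.326 + 0.842 = 3.168.
n = (3.168 / 1.07)² = 2.961² = 8.77.
Round up.

n = 9 pairs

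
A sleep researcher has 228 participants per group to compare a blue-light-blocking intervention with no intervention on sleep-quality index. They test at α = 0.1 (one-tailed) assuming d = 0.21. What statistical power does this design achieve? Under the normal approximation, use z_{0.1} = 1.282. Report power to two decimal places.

For two equal groups, power = Φ(d·√(n/2) − z_{α}).
d·√(n/2) = 0.21 × √(228/2) = 0.21 × 10.677 = 2.242.
z_β = 2.242 − 1.282 = 0.960.
Power = Φ(0.960) = 0.832.

power ≈ 0.83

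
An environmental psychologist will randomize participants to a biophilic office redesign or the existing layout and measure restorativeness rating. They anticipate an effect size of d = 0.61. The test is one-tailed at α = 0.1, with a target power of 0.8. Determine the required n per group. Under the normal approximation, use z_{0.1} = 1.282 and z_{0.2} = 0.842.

n = 25 per group

For two independent groups with equal n: n = 2·((z_{α} + z_β) / d)².
z_{α} + z_β = 1.282 + 0.842 = 2.124.
n = 2 × (2.124 / 0.61)² = 2 × 3.482² = 2 × 12.12 = 24.2.
Round up to the next whole participant.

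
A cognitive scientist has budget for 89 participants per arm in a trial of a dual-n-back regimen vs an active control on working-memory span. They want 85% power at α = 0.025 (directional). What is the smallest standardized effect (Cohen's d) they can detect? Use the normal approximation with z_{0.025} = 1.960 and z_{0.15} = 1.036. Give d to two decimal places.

For two independent groups of n = 89 each: d_min = (z_{α} + z_β)·√(2/n).
z-sum = 1.960 + 1.036 = 2.996.
d_min = 2.996 × √(2/89) = 2.996 × 0.1499 = 0.449.

d_min ≈ 0.45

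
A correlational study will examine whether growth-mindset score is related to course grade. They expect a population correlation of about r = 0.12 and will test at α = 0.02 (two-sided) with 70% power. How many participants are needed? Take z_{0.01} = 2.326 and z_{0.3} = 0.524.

n = 562

Fisher's z: C = ½·ln((1+r)/(1−r)) = ½·ln(1.2727) = 0.1206.
n = ((z_{α/2} + z_β)/C)² + 3.
(2.326 + 0.524) / 0.1206 = 2.850 / 0.1206 = 23.632.
n = 23.632² + 3 = 558.46 + 3 = 561.5.
Round up.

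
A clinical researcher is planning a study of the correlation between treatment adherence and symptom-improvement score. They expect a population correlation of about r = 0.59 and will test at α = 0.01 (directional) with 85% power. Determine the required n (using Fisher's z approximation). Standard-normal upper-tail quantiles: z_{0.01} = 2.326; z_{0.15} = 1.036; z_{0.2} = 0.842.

n = 28

Fisher's z: C = ½·ln((1+r)/(1−r)) = ½·ln(3.8780) = 0.6777.
n = ((z_{α} + z_β)/C)² + 3.
(2.326 + 1.036) / 0.6777 = 3.362 / 0.6777 = 4.961.
n = 4.961² + 3 = 24.61 + 3 = 27.6.
Round up.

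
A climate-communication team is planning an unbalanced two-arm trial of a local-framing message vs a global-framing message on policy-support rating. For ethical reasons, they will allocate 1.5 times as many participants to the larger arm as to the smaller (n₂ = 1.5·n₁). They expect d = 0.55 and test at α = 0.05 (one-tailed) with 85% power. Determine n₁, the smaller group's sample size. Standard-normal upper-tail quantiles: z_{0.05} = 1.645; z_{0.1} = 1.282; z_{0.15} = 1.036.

n₁ = 40

With allocation ratio k = n₂/n₁ = 1.5, Var(x̄₁−x̄₂) = σ²(1/n₁ + 1/(k·n₁)) = σ²·(k+1)/(k·n₁).
So n₁ = (1 + 1/k)·((z_{α} + z_β)/d)² = 1.667 × (2.681/0.55)².
n₁ = 1.667 × 23.76 = 39.6.
Round up: n₁ = 40, giving n₂ = 1.5 × 40 = 60.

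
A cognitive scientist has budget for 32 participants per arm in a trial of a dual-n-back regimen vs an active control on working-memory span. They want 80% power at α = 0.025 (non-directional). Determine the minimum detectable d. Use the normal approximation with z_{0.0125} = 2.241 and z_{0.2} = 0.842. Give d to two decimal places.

d_min ≈ 0.77

For two independent groups of n = 32 each: d_min = (z_{α/2} + z_β)·√(2/n).
z-sum = 2.241 + 0.842 = 3.083.
d_min = 3.083 × √(2/32) = 3.083 × 0.2500 = 0.771.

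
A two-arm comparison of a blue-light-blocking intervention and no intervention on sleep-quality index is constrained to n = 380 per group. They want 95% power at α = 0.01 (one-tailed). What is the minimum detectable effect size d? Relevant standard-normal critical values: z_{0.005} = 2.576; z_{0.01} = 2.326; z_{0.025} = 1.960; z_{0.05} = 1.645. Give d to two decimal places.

d_min ≈ 0.29

For two independent groups of n = 380 each: d_min = (z_{α} + z_β)·√(2/n).
z-sum = 2.326 + 1.645 = 3.971.
d_min = 3.971 × √(2/380) = 3.971 × 0.0725 = 0.288.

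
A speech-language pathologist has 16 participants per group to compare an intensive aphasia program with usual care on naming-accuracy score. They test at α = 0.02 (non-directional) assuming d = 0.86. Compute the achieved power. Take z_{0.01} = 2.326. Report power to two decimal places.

For two equal groups, power = Φ(d·√(n/2) − z_{α/2}).
d·√(n/2) = 0.86 × √(16/2) = 0.86 × 2.828 = 2.432.
z_β = 2.432 − 2.326 = 0.106.
Power = Φ(0.106) = 0.542.

power ≈ 0.54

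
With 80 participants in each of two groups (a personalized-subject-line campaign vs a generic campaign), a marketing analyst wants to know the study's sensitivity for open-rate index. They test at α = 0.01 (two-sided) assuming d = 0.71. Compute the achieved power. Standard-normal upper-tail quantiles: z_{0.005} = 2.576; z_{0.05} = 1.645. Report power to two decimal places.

For two equal groups, power = Φ(d·√(n/2) − z_{α/2}).
d·√(n/2) = 0.71 × √(80/2) = 0.71 × 6.325 = 4.490.
z_β = 4.490 − 2.576 = 1.914.
Power = Φ(1.914) = 0.972.

power ≈ 0.97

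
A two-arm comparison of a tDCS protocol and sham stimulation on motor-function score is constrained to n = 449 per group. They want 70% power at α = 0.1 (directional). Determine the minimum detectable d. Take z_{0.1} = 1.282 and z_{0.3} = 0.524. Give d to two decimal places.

For two independent groups of n = 449 each: d_min = (z_{α} + z_β)·√(2/n).
z-sum = 1.282 + 0.524 = 1.806.
d_min = 1.806 × √(2/449) = 1.806 × 0.0667 = 0.121.

d_min ≈ 0.12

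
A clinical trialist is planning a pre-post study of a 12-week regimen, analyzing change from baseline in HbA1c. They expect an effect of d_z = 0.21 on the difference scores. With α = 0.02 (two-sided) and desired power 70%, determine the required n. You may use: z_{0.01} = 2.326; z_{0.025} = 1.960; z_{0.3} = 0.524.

n = 185 pairs

For a paired (one-sample on differences) test: n = ((z_{α/2} + z_β) / d)².
z_{α/2} + z_β = 2.326 + 0.524 = 2.850.
n = (2.850 / 0.21)² = 13.571² = 184.18.
Round up.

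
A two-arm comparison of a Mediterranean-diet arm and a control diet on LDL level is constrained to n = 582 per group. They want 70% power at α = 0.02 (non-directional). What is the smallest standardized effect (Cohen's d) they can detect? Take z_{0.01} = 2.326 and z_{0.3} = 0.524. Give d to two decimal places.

d_min ≈ 0.17

For two independent groups of n = 582 each: d_min = (z_{α/2} + z_β)·√(2/n).
z-sum = 2.326 + 0.524 = 2.850.
d_min = 2.850 × √(2/582) = 2.850 × 0.0586 = 0.167.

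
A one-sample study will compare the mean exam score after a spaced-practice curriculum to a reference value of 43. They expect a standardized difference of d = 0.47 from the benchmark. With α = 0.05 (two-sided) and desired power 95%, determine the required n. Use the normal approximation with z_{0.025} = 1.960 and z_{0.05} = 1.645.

For a one-sample test: n = ((z_{α/2} + z_β) / d)².
z_{α/2} + z_β = 1.960 + 1.645 = 3.605.
n = (3.605 / 0.47)² = 7.670² = 58.83.
Round up.

n = 59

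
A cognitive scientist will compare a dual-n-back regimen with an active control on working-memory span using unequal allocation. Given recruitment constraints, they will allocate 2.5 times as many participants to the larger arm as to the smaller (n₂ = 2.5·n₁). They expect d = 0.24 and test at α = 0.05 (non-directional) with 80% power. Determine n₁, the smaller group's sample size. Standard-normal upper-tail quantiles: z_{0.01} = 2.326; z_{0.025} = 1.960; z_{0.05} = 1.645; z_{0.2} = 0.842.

With allocation ratio k = n₂/n₁ = 2.5, Var(x̄₁−x̄₂) = σ²(1/n₁ + 1/(k·n₁)) = σ²·(k+1)/(k·n₁).
So n₁ = (1 + 1/k)·((z_{α/2} + z_β)/d)² = 1.400 × (2.802/0.24)².
n₁ = 1.400 × 136.31 = 190.8.
Round up: n₁ = 191, giving n₂ = ⌈2.5 × 191⌉ = ⌈477.5⌉ = 478.

n₁ = 191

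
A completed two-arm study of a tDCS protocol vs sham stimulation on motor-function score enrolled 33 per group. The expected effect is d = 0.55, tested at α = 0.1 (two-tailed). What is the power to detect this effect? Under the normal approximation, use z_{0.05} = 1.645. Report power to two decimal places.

For two equal groups, power = Φ(d·√(n/2) − z_{α/2}).
d·√(n/2) = 0.55 × √(33/2) = 0.55 × 4.062 = 2.234.
z_β = 2.234 − 1.645 = 0.589.
Power = Φ(0.589) = 0.722.

power ≈ 0.72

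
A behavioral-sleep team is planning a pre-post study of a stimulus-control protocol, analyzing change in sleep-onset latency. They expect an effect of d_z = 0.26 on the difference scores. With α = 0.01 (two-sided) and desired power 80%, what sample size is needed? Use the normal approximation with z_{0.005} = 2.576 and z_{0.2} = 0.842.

For a paired (one-sample on differences) test: n = ((z_{α/2} + z_β) / d)².
z_{α/2} + z_β = 2.576 + 0.842 = 3.418.
n = (3.418 / 0.26)² = 13.146² = 172.82.
Round up.

n = 173 pairs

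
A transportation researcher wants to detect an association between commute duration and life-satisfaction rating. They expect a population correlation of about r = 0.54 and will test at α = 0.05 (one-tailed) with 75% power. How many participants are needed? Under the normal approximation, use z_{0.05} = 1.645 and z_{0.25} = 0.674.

Fisher's z: C = ½·ln((1+r)/(1−r)) = ½·ln(3.3478) = 0.6042.
n = ((z_{α} + z_β)/C)² + 3.
(1.645 + 0.674) / 0.6042 = 2.319 / 0.6042 = 3.838.
n = 3.838² + 3 = 14.73 + 3 = 17.7.
Round up.

n = 18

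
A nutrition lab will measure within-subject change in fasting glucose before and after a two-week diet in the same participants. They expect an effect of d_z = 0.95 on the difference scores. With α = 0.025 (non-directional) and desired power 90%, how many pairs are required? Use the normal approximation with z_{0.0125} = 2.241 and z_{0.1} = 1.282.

For a paired (one-sample on differences) test: n = ((z_{α/2} + z_β) / d)².
z_{α/2} + z_β = 2.241 + 1.282 = 3.523.
n = (3.523 / 0.95)² = 3.708² = 13.75.
Round up.

n = 14 pairs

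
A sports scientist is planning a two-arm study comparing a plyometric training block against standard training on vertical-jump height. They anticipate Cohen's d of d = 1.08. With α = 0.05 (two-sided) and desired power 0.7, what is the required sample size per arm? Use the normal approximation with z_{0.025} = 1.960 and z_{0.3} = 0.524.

For two independent groups with equal n: n = 2·((z_{α/2} + z_β) / d)².
z_{α/2} + z_β = 1.960 + 0.524 = 2.484.
n = 2 × (2.484 / 1.08)² = 2 × 2.300² = 2 × 5.29 = 10.6.
Round up to the next whole participant.

n = 11 per group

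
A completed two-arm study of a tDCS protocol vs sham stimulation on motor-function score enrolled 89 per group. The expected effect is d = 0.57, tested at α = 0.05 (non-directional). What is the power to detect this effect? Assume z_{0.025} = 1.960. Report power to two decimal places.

power ≈ 0.97

For two equal groups, power = Φ(d·√(n/2) − z_{α/2}).
d·√(n/2) = 0.57 × √(89/2) = 0.57 × 6.671 = 3.802.
z_β = 3.802 − 1.960 = 1.842.
Power = Φ(1.842) = 0.967.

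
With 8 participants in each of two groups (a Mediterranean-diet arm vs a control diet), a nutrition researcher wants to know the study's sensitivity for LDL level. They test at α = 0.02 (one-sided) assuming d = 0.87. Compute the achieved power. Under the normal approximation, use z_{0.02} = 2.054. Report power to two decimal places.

power ≈ 0.38

For two equal groups, power = Φ(d·√(n/2) − z_{α}).
d·√(n/2) = 0.87 × √(8/2) = 0.87 × 2.000 = 1.740.
z_β = 1.740 − 2.054 = -0.314.
Power = Φ(-0.314) = 0.377.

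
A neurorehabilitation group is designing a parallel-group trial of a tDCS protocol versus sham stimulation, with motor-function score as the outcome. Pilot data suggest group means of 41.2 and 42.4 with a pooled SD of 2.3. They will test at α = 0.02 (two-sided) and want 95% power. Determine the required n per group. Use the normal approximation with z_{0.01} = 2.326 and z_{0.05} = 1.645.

Cohen's d = |M₁ − M₂| / SD_pooled = |41.2 − 42.4| / 2.3 = 1.2 / 2.3 = 0.522.
For two independent groups with equal n: n = 2·((z_{α/2} + z_β) / d)².
z_{α/2} + z_β = 2.326 + 1.645 = 3.971.
n = 2 × (3.971 / 0.522)² = 2 × 7.607² = 2 × 57.87 = 115.7.
Round up to the next whole participant.

n = 116 per group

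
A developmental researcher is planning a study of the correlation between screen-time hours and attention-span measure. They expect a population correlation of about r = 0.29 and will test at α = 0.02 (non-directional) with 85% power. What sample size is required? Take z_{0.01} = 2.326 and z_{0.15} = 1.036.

Fisher's z: C = ½·ln((1+r)/(1−r)) = ½·ln(1.8169) = 0.2986.
n = ((z_{α/2} + z_β)/C)² + 3.
(2.326 + 1.036) / 0.2986 = 3.362 / 0.2986 = 11.259.
n = 11.259² + 3 = 126.77 + 3 = 129.8.
Round up.

n = 130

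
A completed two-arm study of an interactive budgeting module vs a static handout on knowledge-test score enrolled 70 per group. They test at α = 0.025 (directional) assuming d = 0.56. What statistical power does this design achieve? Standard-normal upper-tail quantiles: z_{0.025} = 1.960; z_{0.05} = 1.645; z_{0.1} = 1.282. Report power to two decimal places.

For two equal groups, power = Φ(d·√(n/2) − z_{α}).
d·√(n/2) = 0.56 × √(70/2) = 0.56 × 5.916 = 3.313.
z_β = 3.313 − 1.960 = 1.353.
Power = Φ(1.353) = 0.912.

power ≈ 0.91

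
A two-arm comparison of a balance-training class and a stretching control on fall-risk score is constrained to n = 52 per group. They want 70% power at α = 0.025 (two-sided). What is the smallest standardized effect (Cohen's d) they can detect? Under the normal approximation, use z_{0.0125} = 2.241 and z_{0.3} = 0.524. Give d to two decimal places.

For two independent groups of n = 52 each: d_min = (z_{α/2} + z_β)·√(2/n).
z-sum = 2.241 + 0.524 = 2.765.
d_min = 2.765 × √(2/52) = 2.765 × 0.1961 = 0.542.

d_min ≈ 0.54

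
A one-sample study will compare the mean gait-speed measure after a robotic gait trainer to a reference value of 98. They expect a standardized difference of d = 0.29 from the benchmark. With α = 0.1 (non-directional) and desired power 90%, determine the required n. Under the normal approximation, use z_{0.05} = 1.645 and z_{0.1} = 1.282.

n = 102

For a one-sample test: n = ((z_{α/2} + z_β) / d)².
z_{α/2} + z_β = 1.645 + 1.282 = 2.927.
n = (2.927 / 0.29)² = 10.093² = 101.87.
Round up.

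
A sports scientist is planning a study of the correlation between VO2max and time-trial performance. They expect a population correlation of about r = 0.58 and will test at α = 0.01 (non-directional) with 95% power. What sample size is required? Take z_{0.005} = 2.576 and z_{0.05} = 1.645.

n = 44

Fisher's z: C = ½·ln((1+r)/(1−r)) = ½·ln(3.7619) = 0.6625.
n = ((z_{α/2} + z_β)/C)² + 3.
(2.576 + 1.645) / 0.6625 = 4.221 / 0.6625 = 6.371.
n = 6.371² + 3 = 40.59 + 3 = 43.6.
Round up.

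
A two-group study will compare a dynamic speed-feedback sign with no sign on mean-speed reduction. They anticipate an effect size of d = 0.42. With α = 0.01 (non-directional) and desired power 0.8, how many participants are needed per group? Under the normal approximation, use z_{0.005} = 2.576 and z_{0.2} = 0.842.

n = 133 per group

For two independent groups with equal n: n = 2·((z_{α/2} + z_β) / d)².
z_{α/2} + z_β = 2.576 + 0.842 = 3.418.
n = 2 × (3.418 / 0.42)² = 2 × 8.138² = 2 × 66.23 = 132.5.
Round up to the next whole participant.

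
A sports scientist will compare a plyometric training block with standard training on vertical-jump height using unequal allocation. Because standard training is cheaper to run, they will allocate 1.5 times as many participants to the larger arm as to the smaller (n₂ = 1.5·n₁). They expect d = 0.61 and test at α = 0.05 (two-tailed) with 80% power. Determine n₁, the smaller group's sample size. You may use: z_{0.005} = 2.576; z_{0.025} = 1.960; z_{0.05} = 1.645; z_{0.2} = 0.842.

With allocation ratio k = n₂/n₁ = 1.5, Var(x̄₁−x̄₂) = σ²(1/n₁ + 1/(k·n₁)) = σ²·(k+1)/(k·n₁).
So n₁ = (1 + 1/k)·((z_{α/2} + z_β)/d)² = 1.667 × (2.802/0.61)².
n₁ = 1.667 × 21.10 = 35.2.
Round up: n₁ = 36, giving n₂ = 1.5 × 36 = 54.

n₁ = 36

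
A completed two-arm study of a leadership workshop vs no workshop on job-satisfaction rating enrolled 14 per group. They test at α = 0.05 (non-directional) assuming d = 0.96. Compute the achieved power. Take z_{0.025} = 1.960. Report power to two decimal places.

power ≈ 0.72

For two equal groups, power = Φ(d·√(n/2) − z_{α/2}).
d·√(n/2) = 0.96 × √(14/2) = 0.96 × 2.646 = 2.540.
z_β = 2.540 − 1.960 = 0.580.
Power = Φ(0.580) = 0.719.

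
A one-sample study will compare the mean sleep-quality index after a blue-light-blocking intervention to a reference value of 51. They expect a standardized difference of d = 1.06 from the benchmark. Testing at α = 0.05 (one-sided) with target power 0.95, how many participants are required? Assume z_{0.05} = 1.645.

n = 10

For a one-sample test: n = ((z_{α} + z_β) / d)².
z_{α} + z_β = 1.645 + 1.645 = 3.290.
n = (3.290 / 1.06)² = 3.104² = 9.63.
Round up.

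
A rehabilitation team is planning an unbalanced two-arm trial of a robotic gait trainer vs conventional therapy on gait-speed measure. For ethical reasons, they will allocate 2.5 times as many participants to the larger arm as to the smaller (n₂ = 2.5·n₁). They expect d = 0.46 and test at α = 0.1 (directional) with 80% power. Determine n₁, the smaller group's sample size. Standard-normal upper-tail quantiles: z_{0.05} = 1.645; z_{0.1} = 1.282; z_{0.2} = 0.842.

n₁ = 30

With allocation ratio k = n₂/n₁ = 2.5, Var(x̄₁−x̄₂) = σ²(1/n₁ + 1/(k·n₁)) = σ²·(k+1)/(k·n₁).
So n₁ = (1 + 1/k)·((z_{α} + z_β)/d)² = 1.400 × (2.124/0.46)².
n₁ = 1.400 × 21.32 = 29.8.
Round up: n₁ = 30, giving n₂ = 2.5 × 30 = 75.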